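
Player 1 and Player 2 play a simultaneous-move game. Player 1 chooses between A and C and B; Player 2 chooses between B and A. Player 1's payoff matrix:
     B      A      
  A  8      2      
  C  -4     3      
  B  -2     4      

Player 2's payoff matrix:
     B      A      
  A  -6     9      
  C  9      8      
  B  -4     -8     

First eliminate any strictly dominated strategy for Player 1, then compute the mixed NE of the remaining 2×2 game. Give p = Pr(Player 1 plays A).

p = 4/19

Player 1's strategy C is strictly dominated by B: -2 > -4 and 4 > 3. Eliminate C.
Set Player 2's expected payoff from B equal to that from A:
  Player 2's payoff from B: p·(-6) + (1−p)·(-4) = -2p - 4
  Player 2's payoff from A: p·9 + (1−p)·(-8) = 17p - 8
  -2p - 4 = 17p - 8  ⇒  -19p = -4  ⇒  p = 4/19.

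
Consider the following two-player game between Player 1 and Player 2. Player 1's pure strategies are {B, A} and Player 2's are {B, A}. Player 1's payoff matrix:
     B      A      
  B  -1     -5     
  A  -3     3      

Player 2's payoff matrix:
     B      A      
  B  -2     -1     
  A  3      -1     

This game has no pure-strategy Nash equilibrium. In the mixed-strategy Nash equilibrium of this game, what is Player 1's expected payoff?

In a mixed equilibrium Player 1 is indifferent between B and A; this condition fixes q.
  Player 1's payoff to B: q·(-1) + (1−q)·(-5) = 4q - 5
  Player 1's payoff to A: q·(-3) + (1−q)·3 = -6q + 3
  4q - 5 = -6q + 3  ⇒  10q = 8  ⇒  q = 4/5.
At equilibrium Player 1 is indifferent across rows, so Player 1's payoff equals the payoff from B: (4/5)·(-1) + (1/5)·(-5) = -9/5.

-9/5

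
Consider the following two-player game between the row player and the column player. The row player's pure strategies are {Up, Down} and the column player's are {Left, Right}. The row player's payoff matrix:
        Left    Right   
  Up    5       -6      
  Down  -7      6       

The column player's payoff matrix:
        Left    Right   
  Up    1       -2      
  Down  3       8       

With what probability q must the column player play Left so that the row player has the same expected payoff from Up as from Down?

The row player's indifference between Up and Down determines the column player's mixing probability q:
  the row player's payoff to Up: q·5 + (1−q)·(-6) = 11q - 6
  the row player's payoff to Down: q·(-7) + (1−q)·6 = -13q + 6
  11q - 6 = -13q + 6  ⇒  24q = 12  ⇒  q = 1/2.

q = 1/2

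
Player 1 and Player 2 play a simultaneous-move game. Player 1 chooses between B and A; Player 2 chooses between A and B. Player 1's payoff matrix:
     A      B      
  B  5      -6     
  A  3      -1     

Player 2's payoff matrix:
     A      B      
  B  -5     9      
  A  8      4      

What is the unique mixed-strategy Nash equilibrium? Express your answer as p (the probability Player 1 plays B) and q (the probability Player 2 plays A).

In a mixed equilibrium Player 2 is indifferent between A and B; this condition fixes p.
  Player 2's expected payoff from A: p·(-5) + (1−p)·8 = -13p + 8
  Player 2's expected payoff from B: p·9 + (1−p)·4 = 5p + 4
  -13p + 8 = 5p + 4  ⇒  -18p = -4  ⇒  p = 2/9.
Player 1's indifference between B and A determines Player 2's mixing probability q:
  Player 1's payoff from B: q·5 + (1−q)·(-6) = 11q - 6
  Player 1's payoff from A: q·3 + (1−q)·(-1) = 4q - 1
  11q - 6 = 4q - 1  ⇒  7q = 5  ⇒  q = 5/7.

p = 2/9, q = 5/7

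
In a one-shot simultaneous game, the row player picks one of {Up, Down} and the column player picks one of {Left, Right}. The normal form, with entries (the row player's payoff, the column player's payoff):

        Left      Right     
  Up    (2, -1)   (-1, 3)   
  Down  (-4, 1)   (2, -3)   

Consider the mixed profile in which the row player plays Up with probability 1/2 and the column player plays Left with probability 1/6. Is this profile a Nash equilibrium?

No

Given the column player's mix q = 1/6, the row player's payoff from Up is -1/2 but from Down is 1. The row player strictly prefers Down, so the row player would not mix.
So the proposed profile is not a Nash equilibrium.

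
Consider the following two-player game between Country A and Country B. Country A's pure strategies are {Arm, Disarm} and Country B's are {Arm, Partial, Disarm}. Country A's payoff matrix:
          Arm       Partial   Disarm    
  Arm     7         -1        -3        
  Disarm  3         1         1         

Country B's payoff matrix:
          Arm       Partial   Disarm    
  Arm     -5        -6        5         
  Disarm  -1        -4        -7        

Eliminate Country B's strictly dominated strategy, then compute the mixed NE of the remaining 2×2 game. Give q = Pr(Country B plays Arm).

Country B's strategy Partial is strictly dominated by Arm: -5 > -6 and -1 > -4. Eliminate Partial.
Country B's mix must leave Country A indifferent between Arm and Disarm.
  Country A's expected payoff from Arm: q·7 + (1−q)·(-3) = 10q - 3
  Country A's expected payoff from Disarm: q·3 + (1−q)·1 = 2q + 1
  10q - 3 = 2q + 1  ⇒  8q = 4  ⇒  q = 1/2.

q = 1/2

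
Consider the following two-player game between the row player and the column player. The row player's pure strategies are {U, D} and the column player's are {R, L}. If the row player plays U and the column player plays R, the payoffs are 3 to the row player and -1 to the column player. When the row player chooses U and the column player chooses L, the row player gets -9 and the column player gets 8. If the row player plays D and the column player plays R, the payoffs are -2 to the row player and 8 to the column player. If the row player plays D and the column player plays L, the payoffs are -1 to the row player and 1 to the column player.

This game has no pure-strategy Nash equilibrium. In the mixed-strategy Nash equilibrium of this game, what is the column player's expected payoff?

65/16

For the column player to be willing to mix, the column player must be indifferent between R and L, which pins down the row player's mix.
  the column player's payoff to R: p·(-1) + (1−p)·8 = -9p + 8
  the column player's payoff to L: p·8 + (1−p)·1 = 7p + 1
  -9p + 8 = 7p + 1  ⇒  -16p = -7  ⇒  p = 7/16.
At equilibrium the column player is indifferent across columns, so the column player's payoff equals the payoff from R: (7/16)·(-1) + (9/16)·8 = 65/16.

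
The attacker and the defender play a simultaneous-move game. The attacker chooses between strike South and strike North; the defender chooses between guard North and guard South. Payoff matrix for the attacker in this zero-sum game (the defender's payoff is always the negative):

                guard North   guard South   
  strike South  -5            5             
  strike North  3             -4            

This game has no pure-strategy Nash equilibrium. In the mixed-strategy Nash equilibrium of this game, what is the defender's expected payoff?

The defender's indifference between guard North and guard South determines the attacker's mixing probability p:
  the defender's expected payoff from guard North: p·5 + (1−p)·(-3) = 8p - 3
  the defender's expected payoff from guard South: p·(-5) + (1−p)·4 = -9p + 4
  8p - 3 = -9p + 4  ⇒  17p = 7  ⇒  p = 7/17.
At equilibrium the defender is indifferent across columns, so the defender's payoff equals the payoff from guard North: (7/17)·5 + (10/17)·(-3) = 5/17.

5/17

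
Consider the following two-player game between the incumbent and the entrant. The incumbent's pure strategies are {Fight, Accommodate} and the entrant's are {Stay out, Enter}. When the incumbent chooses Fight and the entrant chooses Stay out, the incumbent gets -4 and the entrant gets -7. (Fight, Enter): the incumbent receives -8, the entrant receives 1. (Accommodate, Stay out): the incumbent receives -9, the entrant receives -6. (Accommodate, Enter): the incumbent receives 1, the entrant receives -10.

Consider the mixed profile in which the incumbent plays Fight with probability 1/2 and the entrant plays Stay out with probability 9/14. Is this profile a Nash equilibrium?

Given the incumbent's mix p = 1/2, the entrant's payoff from Stay out is -13/2 but from Enter is -9/2. The entrant strictly prefers Enter, so the entrant would not mix.
So the proposed profile is not a Nash equilibrium.

No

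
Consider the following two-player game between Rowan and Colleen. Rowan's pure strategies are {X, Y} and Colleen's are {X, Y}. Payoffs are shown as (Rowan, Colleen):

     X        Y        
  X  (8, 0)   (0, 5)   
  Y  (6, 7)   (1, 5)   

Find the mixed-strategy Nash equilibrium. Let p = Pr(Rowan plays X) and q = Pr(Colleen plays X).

p = 2/7, q = 1/3

Colleen's indifference between X and Y determines Rowan's mixing probability p:
  Colleen's payoff to X: p·0 + (1−p)·7 = -7p + 7
  Colleen's payoff to Y: p·5 + (1−p)·5 = 5
  -7p + 7 = 5  ⇒  -7p = -2  ⇒  p = 2/7.
Set Rowan's expected payoff from X equal to that from Y:
  Rowan's payoff to X: q·8 + (1−q)·0 = 8q
  Rowan's payoff to Y: q·6 + (1−q)·1 = 5q + 1
  8q = 5q + 1  ⇒  3q = 1  ⇒  q = 1/3.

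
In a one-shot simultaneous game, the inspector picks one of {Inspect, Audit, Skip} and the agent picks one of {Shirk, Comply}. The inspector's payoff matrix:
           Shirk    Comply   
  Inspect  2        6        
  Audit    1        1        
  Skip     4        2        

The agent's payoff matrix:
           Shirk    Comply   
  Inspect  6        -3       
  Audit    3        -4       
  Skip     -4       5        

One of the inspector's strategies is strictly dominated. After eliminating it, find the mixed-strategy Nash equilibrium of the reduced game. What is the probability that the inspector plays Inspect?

p = 1/2

The inspector's strategy Audit is strictly dominated by Skip: 4 > 1 and 2 > 1. Eliminate Audit.
For the agent to be willing to mix, the agent must be indifferent between Shirk and Comply, which pins down the inspector's mix.
  the agent's payoff to Shirk: p·6 + (1−p)·(-4) = 10p - 4
  the agent's payoff to Comply: p·(-3) + (1−p)·5 = -8p + 5
  10p - 4 = -8p + 5  ⇒  18p = 9  ⇒  p = 1/2.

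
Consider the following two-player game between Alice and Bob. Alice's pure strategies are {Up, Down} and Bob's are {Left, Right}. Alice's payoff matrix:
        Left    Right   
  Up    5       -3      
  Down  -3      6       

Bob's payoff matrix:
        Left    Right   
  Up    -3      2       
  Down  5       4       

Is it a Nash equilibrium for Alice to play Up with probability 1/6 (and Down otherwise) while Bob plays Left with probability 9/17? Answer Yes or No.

Check Bob's indifference given Alice's mix p = 1/6:
  payoff from Left = 11/3; payoff from Right = 11/3 — equal.
Check Alice's indifference given Bob's mix q = 9/17:
  payoff from Up = 21/17; payoff from Down = 21/17 — equal.
Both players are indifferent, so neither can profitably deviate.

Yes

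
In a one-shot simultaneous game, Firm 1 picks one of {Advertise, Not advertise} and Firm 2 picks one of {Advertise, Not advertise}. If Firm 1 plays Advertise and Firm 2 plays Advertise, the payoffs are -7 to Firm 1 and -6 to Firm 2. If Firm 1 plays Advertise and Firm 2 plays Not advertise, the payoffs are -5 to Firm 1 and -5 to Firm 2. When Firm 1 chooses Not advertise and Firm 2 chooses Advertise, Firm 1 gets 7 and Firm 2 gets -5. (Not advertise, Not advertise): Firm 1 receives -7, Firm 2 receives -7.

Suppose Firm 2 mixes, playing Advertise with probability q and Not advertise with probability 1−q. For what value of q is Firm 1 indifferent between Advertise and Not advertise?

For Firm 1 to be willing to mix, Firm 1 must be indifferent between Advertise and Not advertise, which pins down Firm 2's mix.
  Firm 1's payoff from Advertise: q·(-7) + (1−q)·(-5) = -2q - 5
  Firm 1's payoff from Not advertise: q·7 + (1−q)·(-7) = 14q - 7
  -2q - 5 = 14q - 7  ⇒  -16q = -2  ⇒  q = 1/8.

q = 1/8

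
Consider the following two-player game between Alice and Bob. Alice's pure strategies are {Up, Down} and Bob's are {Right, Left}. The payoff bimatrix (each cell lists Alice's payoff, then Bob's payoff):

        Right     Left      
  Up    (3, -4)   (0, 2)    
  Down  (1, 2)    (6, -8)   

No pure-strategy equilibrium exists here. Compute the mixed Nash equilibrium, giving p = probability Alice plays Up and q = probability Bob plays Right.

Bob's indifference between Right and Left determines Alice's mixing probability p:
  Bob's payoff from Right: p·(-4) + (1−p)·2 = -6p + 2
  Bob's payoff from Left: p·2 + (1−p)·(-8) = 10p - 8
  -6p + 2 = 10p - 8  ⇒  -16p = -10  ⇒  p = 5/8.
Alice's indifference between Up and Down determines Bob's mixing probability q:
  Alice's payoff to Up: q·3 + (1−q)·0 = 3q
  Alice's payoff to Down: q·1 + (1−q)·6 = -5q + 6
  3q = -5q + 6  ⇒  8q = 6  ⇒  q = 3/4.

p = 5/8, q = 3/4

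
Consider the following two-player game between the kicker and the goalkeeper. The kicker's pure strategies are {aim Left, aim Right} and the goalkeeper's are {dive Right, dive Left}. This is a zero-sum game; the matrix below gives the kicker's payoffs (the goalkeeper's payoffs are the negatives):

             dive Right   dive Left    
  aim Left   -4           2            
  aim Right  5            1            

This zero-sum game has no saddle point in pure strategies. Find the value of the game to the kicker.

v = 7/5

Set the kicker's expected payoff from aim Left equal to that from aim Right:
  the kicker's payoff to aim Left: q·(-4) + (1−q)·2 = -6q + 2
  the kicker's payoff to aim Right: q·5 + (1−q)·1 = 4q + 1
  -6q + 2 = 4q + 1  ⇒  -10q = -1  ⇒  q = 1/10.
The value is the kicker's expected payoff against this mix (using aim Left): (1/10)·(-4) + (9/10)·2 = 7/5.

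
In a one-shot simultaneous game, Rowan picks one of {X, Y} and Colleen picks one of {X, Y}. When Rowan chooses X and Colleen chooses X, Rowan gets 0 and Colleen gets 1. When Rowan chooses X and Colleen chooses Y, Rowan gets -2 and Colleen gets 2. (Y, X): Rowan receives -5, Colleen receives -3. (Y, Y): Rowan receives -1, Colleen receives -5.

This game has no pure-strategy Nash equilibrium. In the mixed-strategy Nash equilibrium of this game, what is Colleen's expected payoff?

-1/3

Colleen's indifference between X and Y determines Rowan's mixing probability p:
  Colleen's expected payoff from X: p·1 + (1−p)·(-3) = 4p - 3
  Colleen's expected payoff from Y: p·2 + (1−p)·(-5) = 7p - 5
  4p - 3 = 7p - 5  ⇒  -3p = -2  ⇒  p = 2/3.
At equilibrium Colleen is indifferent across columns, so Colleen's payoff equals the payoff from X: (2/3)·1 + (1/3)·(-3) = -1/3.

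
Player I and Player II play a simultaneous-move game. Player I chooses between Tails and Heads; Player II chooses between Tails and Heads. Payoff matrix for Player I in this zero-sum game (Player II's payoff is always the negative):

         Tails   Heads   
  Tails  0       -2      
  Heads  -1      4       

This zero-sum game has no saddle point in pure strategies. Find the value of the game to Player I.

v = -2/7

Set Player I's expected payoff from Tails equal to that from Heads:
  Player I's payoff to Tails: q·0 + (1−q)·(-2) = 2q - 2
  Player I's payoff to Heads: q·(-1) + (1−q)·4 = -5q + 4
  2q - 2 = -5q + 4  ⇒  7q = 6  ⇒  q = 6/7.
The value is Player I's expected payoff against this mix (using Tails): (6/7)·0 + (1/7)·(-2) = -2/7.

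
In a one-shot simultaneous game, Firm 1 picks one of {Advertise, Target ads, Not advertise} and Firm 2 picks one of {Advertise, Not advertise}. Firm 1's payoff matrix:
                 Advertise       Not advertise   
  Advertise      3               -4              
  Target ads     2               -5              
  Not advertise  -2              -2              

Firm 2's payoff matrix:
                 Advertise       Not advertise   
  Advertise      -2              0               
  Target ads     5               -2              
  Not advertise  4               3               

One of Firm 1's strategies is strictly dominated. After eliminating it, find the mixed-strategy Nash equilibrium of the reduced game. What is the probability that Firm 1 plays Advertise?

Firm 1's strategy Target ads is strictly dominated by Advertise: 3 > 2 and -4 > -5. Eliminate Target ads.
Set Firm 2's expected payoff from Advertise equal to that from Not advertise:
  Firm 2's expected payoff from Advertise: p·(-2) + (1−p)·4 = -6p + 4
  Firm 2's expected payoff from Not advertise: p·0 + (1−p)·3 = -3p + 3
  -6p + 4 = -3p + 3  ⇒  -3p = -1  ⇒  p = 1/3.

p = 1/3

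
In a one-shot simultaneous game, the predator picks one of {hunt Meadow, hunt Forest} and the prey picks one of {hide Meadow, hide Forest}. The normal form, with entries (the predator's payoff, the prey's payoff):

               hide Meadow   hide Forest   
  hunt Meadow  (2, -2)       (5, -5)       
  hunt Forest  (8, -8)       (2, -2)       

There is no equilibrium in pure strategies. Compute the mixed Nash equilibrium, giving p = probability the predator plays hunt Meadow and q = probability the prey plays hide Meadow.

p = 2/3, q = 1/3

In a mixed equilibrium the prey is indifferent between hide Meadow and hide Forest; this condition fixes p.
  the prey's payoff from hide Meadow: p·(-2) + (1−p)·(-8) = 6p - 8
  the prey's payoff from hide Forest: p·(-5) + (1−p)·(-2) = -3p - 2
  6p - 8 = -3p - 2  ⇒  9p = 6  ⇒  p = 2/3.
The predator's indifference between hunt Meadow and hunt Forest determines the prey's mixing probability q:
  the predator's payoff from hunt Meadow: q·2 + (1−q)·5 = -3q + 5
  the predator's payoff from hunt Forest: q·8 + (1−q)·2 = 6q + 2
  -3q + 5 = 6q + 2  ⇒  -9q = -3  ⇒  q = 1/3.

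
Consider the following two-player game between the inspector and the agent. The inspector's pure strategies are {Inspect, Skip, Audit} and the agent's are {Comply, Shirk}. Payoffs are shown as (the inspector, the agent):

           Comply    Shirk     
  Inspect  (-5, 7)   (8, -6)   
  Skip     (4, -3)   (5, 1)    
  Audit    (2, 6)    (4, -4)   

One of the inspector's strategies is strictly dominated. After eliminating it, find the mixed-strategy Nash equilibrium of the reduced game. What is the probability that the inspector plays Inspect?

The inspector's strategy Audit is strictly dominated by Skip: 4 > 2 and 5 > 4. Eliminate Audit.
The inspector's mix must leave the agent indifferent between Comply and Shirk.
  the agent's payoff to Comply: p·7 + (1−p)·(-3) = 10p - 3
  the agent's payoff to Shirk: p·(-6) + (1−p)·1 = -7p + 1
  10p - 3 = -7p + 1  ⇒  17p = 4  ⇒  p = 4/17.

p = 4/17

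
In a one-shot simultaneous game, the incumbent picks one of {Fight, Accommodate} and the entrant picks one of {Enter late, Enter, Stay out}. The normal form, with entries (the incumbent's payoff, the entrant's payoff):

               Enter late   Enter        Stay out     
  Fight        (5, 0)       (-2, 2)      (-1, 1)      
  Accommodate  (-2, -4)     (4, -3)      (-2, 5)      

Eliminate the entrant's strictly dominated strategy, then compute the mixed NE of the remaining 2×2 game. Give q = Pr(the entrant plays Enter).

q = 1/7

The entrant's strategy Enter late is strictly dominated by Enter: 2 > 0 and -3 > -4. Eliminate Enter late.
The incumbent's indifference between Fight and Accommodate determines the entrant's mixing probability q:
  the incumbent's payoff from Fight: q·(-2) + (1−q)·(-1) = -q - 1
  the incumbent's payoff from Accommodate: q·4 + (1−q)·(-2) = 6q - 2
  -q - 1 = 6q - 2  ⇒  -7q = -1  ⇒  q = 1/7.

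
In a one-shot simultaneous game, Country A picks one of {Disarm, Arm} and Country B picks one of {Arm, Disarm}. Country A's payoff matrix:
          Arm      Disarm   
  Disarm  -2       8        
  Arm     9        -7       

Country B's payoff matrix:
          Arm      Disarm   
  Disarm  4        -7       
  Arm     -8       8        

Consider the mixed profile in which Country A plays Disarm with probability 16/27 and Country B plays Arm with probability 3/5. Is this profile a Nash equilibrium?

No

Given Country B's mix q = 3/5, Country A's payoff from Disarm is 2 but from Arm is 13/5. Country A strictly prefers Arm, so Country A would not mix.
So the proposed profile is not a Nash equilibrium.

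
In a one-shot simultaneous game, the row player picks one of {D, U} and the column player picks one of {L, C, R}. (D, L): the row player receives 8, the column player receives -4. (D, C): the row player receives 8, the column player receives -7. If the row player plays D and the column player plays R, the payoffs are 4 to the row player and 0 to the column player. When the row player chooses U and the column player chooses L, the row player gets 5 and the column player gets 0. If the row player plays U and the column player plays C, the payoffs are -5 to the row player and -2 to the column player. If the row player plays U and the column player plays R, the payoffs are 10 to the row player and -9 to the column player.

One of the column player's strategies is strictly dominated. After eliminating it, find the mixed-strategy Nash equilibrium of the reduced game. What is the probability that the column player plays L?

The column player's strategy C is strictly dominated by L: -4 > -7 and 0 > -2. Eliminate C.
Set the row player's expected payoff from D equal to that from U:
  the row player's payoff from D: q·8 + (1−q)·4 = 4q + 4
  the row player's payoff from U: q·5 + (1−q)·10 = -5q + 10
  4q + 4 = -5q + 10  ⇒  9q = 6  ⇒  q = 2/3.

q = 2/3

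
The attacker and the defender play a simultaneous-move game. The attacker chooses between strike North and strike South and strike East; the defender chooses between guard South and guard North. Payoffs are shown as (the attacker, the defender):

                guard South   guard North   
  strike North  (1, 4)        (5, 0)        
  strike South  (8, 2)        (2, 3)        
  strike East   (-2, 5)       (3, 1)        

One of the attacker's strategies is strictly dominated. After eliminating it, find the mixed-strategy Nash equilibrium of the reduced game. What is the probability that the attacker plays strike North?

p = 1/5

The attacker's strategy strike East is strictly dominated by strike North: 1 > -2 and 5 > 3. Eliminate strike East.
For the defender to be willing to mix, the defender must be indifferent between guard South and guard North, which pins down the attacker's mix.
  the defender's payoff from guard South: p·4 + (1−p)·2 = 2p + 2
  the defender's payoff from guard North: p·0 + (1−p)·3 = -3p + 3
  2p + 2 = -3p + 3  ⇒  5p = 1  ⇒  p = 1/5.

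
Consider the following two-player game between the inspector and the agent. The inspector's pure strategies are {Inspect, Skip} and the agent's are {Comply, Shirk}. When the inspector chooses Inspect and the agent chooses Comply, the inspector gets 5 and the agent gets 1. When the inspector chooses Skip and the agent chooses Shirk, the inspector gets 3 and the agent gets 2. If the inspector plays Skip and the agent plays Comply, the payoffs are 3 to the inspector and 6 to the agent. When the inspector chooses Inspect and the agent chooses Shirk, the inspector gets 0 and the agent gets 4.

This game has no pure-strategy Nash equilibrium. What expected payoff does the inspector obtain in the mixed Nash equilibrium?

Set the inspector's expected payoff from Inspect equal to that from Skip:
  the inspector's expected payoff from Inspect: q·5 + (1−q)·0 = 5q
  the inspector's expected payoff from Skip: q·3 + (1−q)·3 = 3
  5q = 3  ⇒  5q = 3  ⇒  q = 3/5.
At equilibrium the inspector is indifferent across rows, so the inspector's payoff equals the payoff from Inspect: (3/5)·5 + (2/5)·0 = 3.

3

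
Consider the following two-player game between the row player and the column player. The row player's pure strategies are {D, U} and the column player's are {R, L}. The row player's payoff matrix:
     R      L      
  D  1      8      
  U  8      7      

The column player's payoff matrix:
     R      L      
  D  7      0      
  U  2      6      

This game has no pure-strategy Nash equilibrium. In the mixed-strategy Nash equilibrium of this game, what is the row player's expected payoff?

Set the row player's expected payoff from D equal to that from U:
  the row player's payoff from D: q·1 + (1−q)·8 = -7q + 8
  the row player's payoff from U: q·8 + (1−q)·7 = q + 7
  -7q + 8 = q + 7  ⇒  -8q = -1  ⇒  q = 1/8.
At equilibrium the row player is indifferent across rows, so the row player's payoff equals the payoff from D: (1/8)·1 + (7/8)·8 = 57/8.

57/8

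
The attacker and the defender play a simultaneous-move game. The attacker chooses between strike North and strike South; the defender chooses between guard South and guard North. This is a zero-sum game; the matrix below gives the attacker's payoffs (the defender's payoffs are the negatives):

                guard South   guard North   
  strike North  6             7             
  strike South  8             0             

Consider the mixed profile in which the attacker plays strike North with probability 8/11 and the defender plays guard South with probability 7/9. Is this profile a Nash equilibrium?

Given the attacker's mix p = 8/11, the defender's payoff from guard South is -72/11 but from guard North is -56/11. The defender strictly prefers guard North, so the defender would not mix.
So the proposed profile is not a Nash equilibrium.

No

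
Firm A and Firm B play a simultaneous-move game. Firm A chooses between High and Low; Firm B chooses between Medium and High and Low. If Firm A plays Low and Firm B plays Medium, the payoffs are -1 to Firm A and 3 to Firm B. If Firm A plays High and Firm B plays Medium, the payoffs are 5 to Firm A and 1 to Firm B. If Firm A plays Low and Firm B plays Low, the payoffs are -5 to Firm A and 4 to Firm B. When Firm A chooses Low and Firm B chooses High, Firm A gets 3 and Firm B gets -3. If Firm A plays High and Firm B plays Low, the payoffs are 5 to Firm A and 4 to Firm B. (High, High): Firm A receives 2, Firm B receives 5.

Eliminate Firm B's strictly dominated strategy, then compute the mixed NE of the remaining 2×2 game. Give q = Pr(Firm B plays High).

Firm B's strategy Medium is strictly dominated by Low: 4 > 1 and 4 > 3. Eliminate Medium.
Firm B's mix must leave Firm A indifferent between High and Low.
  Firm A's expected payoff from High: q·2 + (1−q)·5 = -3q + 5
  Firm A's expected payoff from Low: q·3 + (1−q)·(-5) = 8q - 5
  -3q + 5 = 8q - 5  ⇒  -11q = -10  ⇒  q = 10/11.

q = 10/11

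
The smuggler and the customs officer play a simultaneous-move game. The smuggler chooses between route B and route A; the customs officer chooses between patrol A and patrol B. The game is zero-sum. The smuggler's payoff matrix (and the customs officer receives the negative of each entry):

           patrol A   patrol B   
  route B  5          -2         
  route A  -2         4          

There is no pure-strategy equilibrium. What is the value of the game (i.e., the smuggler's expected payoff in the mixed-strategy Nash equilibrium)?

The smuggler's indifference between route B and route A determines the customs officer's mixing probability q:
  the smuggler's payoff from route B: q·5 + (1−q)·(-2) = 7q - 2
  the smuggler's payoff from route A: q·(-2) + (1−q)·4 = -6q + 4
  7q - 2 = -6q + 4  ⇒  13q = 6  ⇒  q = 6/13.
The value is the smuggler's expected payoff against this mix (using route B): (6/13)·5 + (7/13)·(-2) = 16/13.

v = 16/13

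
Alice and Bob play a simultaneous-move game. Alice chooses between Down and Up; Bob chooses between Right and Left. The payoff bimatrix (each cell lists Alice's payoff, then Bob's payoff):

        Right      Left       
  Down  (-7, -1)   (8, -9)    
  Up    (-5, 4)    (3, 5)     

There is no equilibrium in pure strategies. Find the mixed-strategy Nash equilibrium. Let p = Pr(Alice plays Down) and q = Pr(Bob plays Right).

In a mixed equilibrium Bob is indifferent between Right and Left; this condition fixes p.
  Bob's payoff to Right: p·(-1) + (1−p)·4 = -5p + 4
  Bob's payoff to Left: p·(-9) + (1−p)·5 = -14p + 5
  -5p + 4 = -14p + 5  ⇒  9p = 1  ⇒  p = 1/9.
Bob's mix must leave Alice indifferent between Down and Up.
  Alice's expected payoff from Down: q·(-7) + (1−q)·8 = -15q + 8
  Alice's expected payoff from Up: q·(-5) + (1−q)·3 = -8q + 3
  -15q + 8 = -8q + 3  ⇒  -7q = -5  ⇒  q = 5/7.

p = 1/9, q = 5/7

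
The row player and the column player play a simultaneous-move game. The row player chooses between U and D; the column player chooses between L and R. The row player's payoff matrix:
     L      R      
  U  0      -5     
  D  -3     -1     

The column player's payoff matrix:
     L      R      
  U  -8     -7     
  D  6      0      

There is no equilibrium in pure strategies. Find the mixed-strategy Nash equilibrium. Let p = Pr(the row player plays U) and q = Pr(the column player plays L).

In a mixed equilibrium the column player is indifferent between L and R; this condition fixes p.
  the column player's payoff from L: p·(-8) + (1−p)·6 = -14p + 6
  the column player's payoff from R: p·(-7) + (1−p)·0 = -7p
  -14p + 6 = -7p  ⇒  -7p = -6  ⇒  p = 6/7.
In a mixed equilibrium the row player is indifferent between U and D; this condition fixes q.
  the row player's payoff to U: q·0 + (1−q)·(-5) = 5q - 5
  the row player's payoff to D: q·(-3) + (1−q)·(-1) = -2q - 1
  5q - 5 = -2q - 1  ⇒  7q = 4  ⇒  q = 4/7.

p = 6/7, q = 4/7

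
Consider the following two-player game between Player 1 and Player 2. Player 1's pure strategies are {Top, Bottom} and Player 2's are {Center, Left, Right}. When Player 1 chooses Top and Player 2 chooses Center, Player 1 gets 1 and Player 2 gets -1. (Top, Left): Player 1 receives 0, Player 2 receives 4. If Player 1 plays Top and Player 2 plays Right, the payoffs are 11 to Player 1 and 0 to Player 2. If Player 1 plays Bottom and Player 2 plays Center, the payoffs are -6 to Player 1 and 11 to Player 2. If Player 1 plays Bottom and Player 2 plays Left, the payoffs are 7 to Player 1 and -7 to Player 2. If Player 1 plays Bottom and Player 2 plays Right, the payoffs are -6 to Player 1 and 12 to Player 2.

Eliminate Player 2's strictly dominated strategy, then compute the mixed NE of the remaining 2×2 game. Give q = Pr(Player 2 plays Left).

q = 17/24

Player 2's strategy Center is strictly dominated by Right: 0 > -1 and 12 > 11. Eliminate Center.
Player 2's mix must leave Player 1 indifferent between Top and Bottom.
  Player 1's payoff to Top: q·0 + (1−q)·11 = -11q + 11
  Player 1's payoff to Bottom: q·7 + (1−q)·(-6) = 13q - 6
  -11q + 11 = 13q - 6  ⇒  -24q = -17  ⇒  q = 17/24.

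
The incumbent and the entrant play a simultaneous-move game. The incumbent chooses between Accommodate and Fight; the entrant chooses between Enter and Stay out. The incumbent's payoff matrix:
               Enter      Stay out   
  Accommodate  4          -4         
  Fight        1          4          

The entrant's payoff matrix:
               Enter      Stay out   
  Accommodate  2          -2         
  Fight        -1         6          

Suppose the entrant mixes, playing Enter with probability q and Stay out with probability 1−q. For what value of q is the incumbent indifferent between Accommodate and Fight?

q = 8/11

The entrant's mix must leave the incumbent indifferent between Accommodate and Fight.
  the incumbent's expected payoff from Accommodate: q·4 + (1−q)·(-4) = 8q - 4
  the incumbent's expected payoff from Fight: q·1 + (1−q)·4 = -3q + 4
  8q - 4 = -3q + 4  ⇒  11q = 8  ⇒  q = 8/11.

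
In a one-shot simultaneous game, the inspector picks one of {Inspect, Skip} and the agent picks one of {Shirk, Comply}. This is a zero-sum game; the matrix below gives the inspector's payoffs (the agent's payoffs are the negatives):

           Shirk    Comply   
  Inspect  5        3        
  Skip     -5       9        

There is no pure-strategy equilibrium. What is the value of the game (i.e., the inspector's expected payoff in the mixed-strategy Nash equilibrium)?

For the inspector to be willing to mix, the inspector must be indifferent between Inspect and Skip, which pins down the agent's mix.
  the inspector's expected payoff from Inspect: q·5 + (1−q)·3 = 2q + 3
  the inspector's expected payoff from Skip: q·(-5) + (1−q)·9 = -14q + 9
  2q + 3 = -14q + 9  ⇒  16q = 6  ⇒  q = 3/8.
The value is the inspector's expected payoff against this mix (using Inspect): (3/8)·5 + (5/8)·3 = 15/4.

v = 15/4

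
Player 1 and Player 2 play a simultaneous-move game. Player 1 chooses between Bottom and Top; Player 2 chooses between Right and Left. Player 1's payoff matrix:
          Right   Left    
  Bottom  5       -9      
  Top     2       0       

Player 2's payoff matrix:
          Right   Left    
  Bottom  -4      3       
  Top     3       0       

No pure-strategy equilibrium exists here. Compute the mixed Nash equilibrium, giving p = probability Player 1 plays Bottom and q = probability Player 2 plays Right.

p = 3/10, q = 3/4

In a mixed equilibrium Player 2 is indifferent between Right and Left; this condition fixes p.
  Player 2's payoff from Right: p·(-4) + (1−p)·3 = -7p + 3
  Player 2's payoff from Left: p·3 + (1−p)·0 = 3p
  -7p + 3 = 3p  ⇒  -10p = -3  ⇒  p = 3/10.
Player 2's mix must leave Player 1 indifferent between Bottom and Top.
  Player 1's expected payoff from Bottom: q·5 + (1−q)·(-9) = 14q - 9
  Player 1's expected payoff from Top: q·2 + (1−q)·0 = 2q
  14q - 9 = 2q  ⇒  12q = 9  ⇒  q = 3/4.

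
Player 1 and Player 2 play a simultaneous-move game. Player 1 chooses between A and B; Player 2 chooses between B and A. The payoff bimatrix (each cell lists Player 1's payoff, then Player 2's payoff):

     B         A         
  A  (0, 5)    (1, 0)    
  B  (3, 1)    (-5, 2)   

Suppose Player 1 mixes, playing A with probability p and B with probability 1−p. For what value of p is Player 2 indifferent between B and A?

Player 2's indifference between B and A determines Player 1's mixing probability p:
  Player 2's payoff from B: p·5 + (1−p)·1 = 4p + 1
  Player 2's payoff from A: p·0 + (1−p)·2 = -2p + 2
  4p + 1 = -2p + 2  ⇒  6p = 1  ⇒  p = 1/6.

p = 1/6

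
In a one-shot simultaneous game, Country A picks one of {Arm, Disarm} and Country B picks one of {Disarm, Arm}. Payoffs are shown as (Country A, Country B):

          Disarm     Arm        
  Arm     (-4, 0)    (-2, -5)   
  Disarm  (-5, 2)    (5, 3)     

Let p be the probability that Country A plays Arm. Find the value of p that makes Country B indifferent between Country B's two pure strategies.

For Country B to be willing to mix, Country B must be indifferent between Disarm and Arm, which pins down Country A's mix.
  Country B's expected payoff from Disarm: p·0 + (1−p)·2 = -2p + 2
  Country B's expected payoff from Arm: p·(-5) + (1−p)·3 = -8p + 3
  -2p + 2 = -8p + 3  ⇒  6p = 1  ⇒  p = 1/6.

p = 1/6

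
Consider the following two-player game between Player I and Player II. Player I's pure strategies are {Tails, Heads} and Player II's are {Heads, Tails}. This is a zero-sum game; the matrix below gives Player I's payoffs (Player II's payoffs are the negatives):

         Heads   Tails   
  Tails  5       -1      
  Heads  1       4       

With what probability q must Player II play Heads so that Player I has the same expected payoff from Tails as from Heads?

q = 5/9

In a mixed equilibrium Player I is indifferent between Tails and Heads; this condition fixes q.
  Player I's payoff to Tails: q·5 + (1−q)·(-1) = 6q - 1
  Player I's payoff to Heads: q·1 + (1−q)·4 = -3q + 4
  6q - 1 = -3q + 4  ⇒  9q = 5  ⇒  q = 5/9.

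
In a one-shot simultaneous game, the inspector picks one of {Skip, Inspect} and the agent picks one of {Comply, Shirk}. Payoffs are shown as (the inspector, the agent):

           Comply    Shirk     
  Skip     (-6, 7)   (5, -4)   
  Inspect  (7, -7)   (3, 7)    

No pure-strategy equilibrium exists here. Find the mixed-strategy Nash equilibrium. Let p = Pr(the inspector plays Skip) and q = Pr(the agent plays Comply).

The agent's indifference between Comply and Shirk determines the inspector's mixing probability p:
  the agent's payoff to Comply: p·7 + (1−p)·(-7) = 14p - 7
  the agent's payoff to Shirk: p·(-4) + (1−p)·7 = -11p + 7
  14p - 7 = -11p + 7  ⇒  25p = 14  ⇒  p = 14/25.
Set the inspector's expected payoff from Skip equal to that from Inspect:
  the inspector's payoff to Skip: q·(-6) + (1−q)·5 = -11q + 5
  the inspector's payoff to Inspect: q·7 + (1−q)·3 = 4q + 3
  -11q + 5 = 4q + 3  ⇒  -15q = -2  ⇒  q = 2/15.

p = 14/25, q = 2/15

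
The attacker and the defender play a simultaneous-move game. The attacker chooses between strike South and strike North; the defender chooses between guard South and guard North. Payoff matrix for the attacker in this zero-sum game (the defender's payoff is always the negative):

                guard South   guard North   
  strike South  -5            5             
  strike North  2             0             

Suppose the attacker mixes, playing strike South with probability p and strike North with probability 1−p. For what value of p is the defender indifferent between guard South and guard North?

p = 1/6

For the defender to be willing to mix, the defender must be indifferent between guard South and guard North, which pins down the attacker's mix.
  the defender's expected payoff from guard South: p·5 + (1−p)·(-2) = 7p - 2
  the defender's expected payoff from guard North: p·(-5) + (1−p)·0 = -5p
  7p - 2 = -5p  ⇒  12p = 2  ⇒  p = 1/6.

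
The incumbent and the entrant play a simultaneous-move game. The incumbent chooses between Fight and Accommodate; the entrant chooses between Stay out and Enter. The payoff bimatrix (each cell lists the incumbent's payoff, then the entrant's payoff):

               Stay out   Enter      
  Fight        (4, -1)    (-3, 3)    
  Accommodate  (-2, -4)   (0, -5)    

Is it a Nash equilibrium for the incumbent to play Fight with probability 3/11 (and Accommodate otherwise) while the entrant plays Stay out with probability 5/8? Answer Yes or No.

Given the incumbent's mix p = 3/11, the entrant's payoff from Stay out is -35/11 but from Enter is -31/11. The entrant strictly prefers Enter, so the entrant would not mix.
So the proposed profile is not a Nash equilibrium.

No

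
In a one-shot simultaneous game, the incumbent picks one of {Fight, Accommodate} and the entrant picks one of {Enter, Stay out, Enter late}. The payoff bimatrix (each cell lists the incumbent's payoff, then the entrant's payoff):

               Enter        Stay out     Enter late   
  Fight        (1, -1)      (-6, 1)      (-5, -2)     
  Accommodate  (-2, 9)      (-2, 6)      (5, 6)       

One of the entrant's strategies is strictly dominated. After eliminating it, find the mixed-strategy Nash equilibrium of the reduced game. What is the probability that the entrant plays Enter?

The entrant's strategy Enter late is strictly dominated by Enter: -1 > -2 and 9 > 6. Eliminate Enter late.
Set the incumbent's expected payoff from Fight equal to that from Accommodate:
  the incumbent's expected payoff from Fight: q·1 + (1−q)·(-6) = 7q - 6
  the incumbent's expected payoff from Accommodate: q·(-2) + (1−q)·(-2) = -2
  7q - 6 = -2  ⇒  7q = 4  ⇒  q = 4/7.

q = 4/7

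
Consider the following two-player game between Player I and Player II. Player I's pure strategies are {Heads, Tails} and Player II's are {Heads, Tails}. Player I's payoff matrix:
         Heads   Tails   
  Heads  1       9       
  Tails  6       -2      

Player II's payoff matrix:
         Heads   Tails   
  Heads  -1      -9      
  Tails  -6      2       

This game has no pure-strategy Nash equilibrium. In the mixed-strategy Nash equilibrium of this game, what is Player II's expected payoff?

In a mixed equilibrium Player II is indifferent between Heads and Tails; this condition fixes p.
  Player II's payoff to Heads: p·(-1) + (1−p)·(-6) = 5p - 6
  Player II's payoff to Tails: p·(-9) + (1−p)·2 = -11p + 2
  5p - 6 = -11p + 2  ⇒  16p = 8  ⇒  p = 1/2.
At equilibrium Player II is indifferent across columns, so Player II's payoff equals the payoff from Heads: (1/2)·(-1) + (1/2)·(-6) = -7/2.

-7/2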